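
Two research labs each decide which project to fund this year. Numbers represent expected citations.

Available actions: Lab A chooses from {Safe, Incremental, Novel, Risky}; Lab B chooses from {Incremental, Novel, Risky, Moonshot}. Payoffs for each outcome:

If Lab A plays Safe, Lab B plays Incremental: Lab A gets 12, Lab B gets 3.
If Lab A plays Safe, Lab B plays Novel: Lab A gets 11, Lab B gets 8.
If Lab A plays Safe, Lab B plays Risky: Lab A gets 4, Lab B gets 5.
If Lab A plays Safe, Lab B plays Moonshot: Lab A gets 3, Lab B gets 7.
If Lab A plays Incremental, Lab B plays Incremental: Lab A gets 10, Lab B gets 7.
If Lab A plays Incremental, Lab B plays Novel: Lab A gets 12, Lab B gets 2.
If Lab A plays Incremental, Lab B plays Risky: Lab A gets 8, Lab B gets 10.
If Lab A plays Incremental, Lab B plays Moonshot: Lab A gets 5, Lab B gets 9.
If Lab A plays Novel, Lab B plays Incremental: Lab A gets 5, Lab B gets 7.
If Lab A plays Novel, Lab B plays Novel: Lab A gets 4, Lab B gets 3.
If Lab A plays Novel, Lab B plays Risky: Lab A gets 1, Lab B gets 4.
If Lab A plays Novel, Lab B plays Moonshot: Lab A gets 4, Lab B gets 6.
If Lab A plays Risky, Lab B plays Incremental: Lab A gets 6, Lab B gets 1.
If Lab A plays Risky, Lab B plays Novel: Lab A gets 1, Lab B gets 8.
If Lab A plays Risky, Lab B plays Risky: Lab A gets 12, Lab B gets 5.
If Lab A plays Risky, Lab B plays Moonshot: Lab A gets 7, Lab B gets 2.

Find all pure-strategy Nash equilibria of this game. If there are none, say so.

No pure-strategy Nash equilibrium.

Lab A against Incremental: payoffs 12, 10, 5, 6 → best response Safe.
Lab A against Novel: payoffs 11, 12, 4, 1 → best response Incremental.
Lab A against Risky: payoffs 4, 8, 1, 12 → best response Risky.
Lab A against Moonshot: payoffs 3, 5, 4, 7 → best response Risky.
Lab B against Safe: payoffs 3, 8, 5, 7 → best response Novel.
Lab B against Incremental: payoffs 7, 2, 10, 9 → best response Risky.
Lab B against Novel: payoffs 7, 3, 4, 6 → best response Incremental.
Lab B against Risky: payoffs 1, 8, 5, 2 → best response Novel.
No profile is a mutual best response for all players.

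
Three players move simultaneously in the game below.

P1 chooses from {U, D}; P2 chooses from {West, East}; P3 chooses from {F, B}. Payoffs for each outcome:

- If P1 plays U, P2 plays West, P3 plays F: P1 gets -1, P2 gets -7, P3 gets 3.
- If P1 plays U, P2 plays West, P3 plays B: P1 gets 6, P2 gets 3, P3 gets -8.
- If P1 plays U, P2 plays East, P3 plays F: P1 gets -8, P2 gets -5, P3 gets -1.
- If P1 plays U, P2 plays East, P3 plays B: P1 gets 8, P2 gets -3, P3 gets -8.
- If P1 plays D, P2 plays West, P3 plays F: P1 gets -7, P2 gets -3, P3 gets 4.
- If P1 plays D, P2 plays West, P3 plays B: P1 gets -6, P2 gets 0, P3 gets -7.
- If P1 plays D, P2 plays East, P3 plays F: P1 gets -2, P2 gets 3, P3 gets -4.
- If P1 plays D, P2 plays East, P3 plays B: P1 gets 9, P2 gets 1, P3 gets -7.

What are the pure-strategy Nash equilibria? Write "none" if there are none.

Pure NE: (D, East, F)

(U, West, F): P2 can switch to East (-7 → -5). Not NE.
(U, West, B): P3 can switch to F (-8 → 3). Not NE.
(U, East, F): P1 can switch to D (-8 → -2). Not NE.
(U, East, B): P1 can switch to D (8 → 9). Not NE.
(D, West, F): P1 can switch to U (-7 → -1). Not NE.
(D, West, B): P1 can switch to U (-6 → 6). Not NE.
(D, East, F): P1 gets -2, best alternative -8; P2 gets 3, best alternative -3; P3 gets -4, best alternative -7. No profitable deviation — NE.
(D, East, B): P3 can switch to F (-7 → -4). Not NE.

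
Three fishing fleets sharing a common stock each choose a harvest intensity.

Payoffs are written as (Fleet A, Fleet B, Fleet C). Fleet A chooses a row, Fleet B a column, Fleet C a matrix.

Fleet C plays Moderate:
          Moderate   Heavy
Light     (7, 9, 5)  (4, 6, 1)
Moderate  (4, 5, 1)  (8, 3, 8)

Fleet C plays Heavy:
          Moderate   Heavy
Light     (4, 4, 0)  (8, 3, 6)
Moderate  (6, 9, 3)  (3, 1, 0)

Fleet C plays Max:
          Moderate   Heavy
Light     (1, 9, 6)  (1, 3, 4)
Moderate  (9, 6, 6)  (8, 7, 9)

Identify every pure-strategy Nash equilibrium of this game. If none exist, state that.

Fleet A against (Moderate, Moderate): payoffs 7, 4 → best response Light.
Fleet A against (Moderate, Heavy): payoffs 4, 6 → best response Moderate.
Fleet A against (Moderate, Max): payoffs 1, 9 → best response Moderate.
Fleet A against (Heavy, Moderate): payoffs 4, 8 → best response Moderate.
Fleet A against (Heavy, Heavy): payoffs 8, 3 → best response Light.
Fleet A against (Heavy, Max): payoffs 1, 8 → best response Moderate.
Fleet B against (Light, Moderate): payoffs 9, 6 → best response Moderate.
Fleet B against (Light, Heavy): payoffs 4, 3 → best response Moderate.
Fleet B against (Light, Max): payoffs 9, 3 → best response Moderate.
Fleet B against (Moderate, Moderate): payoffs 5, 3 → best response Moderate.
Fleet B against (Moderate, Heavy): payoffs 9, 1 → best response Moderate.
Fleet B against (Moderate, Max): payoffs 6, 7 → best response Heavy.
Fleet C against (Light, Moderate): payoffs 5, 0, 6 → best response Max.
Fleet C against (Light, Heavy): payoffs 1, 6, 4 → best response Heavy.
Fleet C against (Moderate, Moderate): payoffs 1, 3, 6 → best response Max.
Fleet C against (Moderate, Heavy): payoffs 8, 0, 9 → best response Max.
Mutual best responses: (Moderate, Heavy, Max).

Pure NE: (Moderate, Heavy, Max)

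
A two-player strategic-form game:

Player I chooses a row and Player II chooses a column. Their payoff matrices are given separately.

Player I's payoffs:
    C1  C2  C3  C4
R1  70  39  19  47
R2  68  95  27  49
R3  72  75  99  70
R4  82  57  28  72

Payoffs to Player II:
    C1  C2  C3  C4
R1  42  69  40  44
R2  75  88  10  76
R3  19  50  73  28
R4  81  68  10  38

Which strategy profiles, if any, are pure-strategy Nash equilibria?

(R2, C2) and (R3, C3) and (R4, C1)

For each player, find the best response to each opponent profile; mutual best responses are the pure NE.
Player I against C1: payoffs 70, 68, 72, 82 → best response R4.
Player I against C2: payoffs 39, 95, 75, 57 → best response R2.
Player I against C3: payoffs 19, 27, 99, 28 → best response R3.
Player I against C4: payoffs 47, 49, 70, 72 → best response R4.
Player II against R1: payoffs 42, 69, 40, 44 → best response C2.
Player II against R2: payoffs 75, 88, 10, 76 → best response C2.
Player II against R3: payoffs 19, 50, 73, 28 → best response C3.
Player II against R4: payoffs 81, 68, 10, 38 → best response C1.
Mutual best responses: (R2, C2); (R3, C3); (R4, C1).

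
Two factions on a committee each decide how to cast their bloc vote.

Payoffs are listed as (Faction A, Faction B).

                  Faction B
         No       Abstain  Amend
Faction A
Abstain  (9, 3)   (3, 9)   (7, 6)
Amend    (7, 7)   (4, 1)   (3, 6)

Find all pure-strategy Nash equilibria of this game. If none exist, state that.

For each player, find the best response to each opponent profile; mutual best responses are the pure NE.
Faction A against No: payoffs 9, 7 → best response Abstain.
Faction A against Abstain: payoffs 3, 4 → best response Amend.
Faction A against Amend: payoffs 7, 3 → best response Abstain.
Faction B against Abstain: payoffs 3, 9, 6 → best response Abstain.
Faction B against Amend: payoffs 7, 1, 6 → best response No.
No profile is a mutual best response for all players.

This game has no pure Nash equilibrium.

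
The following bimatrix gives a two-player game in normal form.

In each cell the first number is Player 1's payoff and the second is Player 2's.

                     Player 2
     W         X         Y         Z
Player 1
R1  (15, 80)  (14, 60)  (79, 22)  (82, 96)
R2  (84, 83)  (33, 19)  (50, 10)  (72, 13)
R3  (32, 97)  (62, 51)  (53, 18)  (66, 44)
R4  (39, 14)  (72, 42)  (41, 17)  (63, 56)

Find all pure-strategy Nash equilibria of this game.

The pure Nash equilibria are (R1, Z) and (R2, W).

Check each profile: it is a Nash equilibrium iff no player can strictly gain by switching unilaterally.
(R1, W): Player 1 can switch to R2 (15 → 84). Not NE.
(R1, X): Player 1 can switch to R2 (14 → 33). Not NE.
(R1, Y): Player 2 can switch to W (22 → 80). Not NE.
(R1, Z): Player 1 gets 82, best alternative 72; Player 2 gets 96, best alternative 80. No profitable deviation — NE.
(R2, W): Player 1 gets 84, best alternative 39; Player 2 gets 83, best alternative 19. No profitable deviation — NE.
(R2, X): Player 1 can switch to R3 (33 → 62). Not NE.
(R2, Y): Player 1 can switch to R1 (50 → 79). Not NE.
(R2, Z): Player 1 can switch to R1 (72 → 82). Not NE.
(R3, W): Player 1 can switch to R2 (32 → 84). Not NE.
(R3, X): Player 1 can switch to R4 (62 → 72). Not NE.
(R3, Y): Player 1 can switch to R1 (53 → 79). Not NE.
(R3, Z): Player 1 can switch to R1 (66 → 82). Not NE.
(The remaining 4 profiles each have a profitable deviation by the same check.)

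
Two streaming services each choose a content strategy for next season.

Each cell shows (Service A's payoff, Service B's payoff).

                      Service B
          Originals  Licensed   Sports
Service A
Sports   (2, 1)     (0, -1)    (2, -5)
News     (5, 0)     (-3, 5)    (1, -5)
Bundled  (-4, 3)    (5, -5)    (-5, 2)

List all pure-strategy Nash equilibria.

none

(Sports, Originals): Service A can switch to News (2 → 5). Not NE.
(Sports, Licensed): Service A can switch to Bundled (0 → 5). Not NE.
(Sports, Sports): Service B can switch to Originals (-5 → 1). Not NE.
(News, Originals): Service B can switch to Licensed (0 → 5). Not NE.
(News, Licensed): Service A can switch to Sports (-3 → 0). Not NE.
(News, Sports): Service A can switch to Sports (1 → 2). Not NE.
(Bundled, Originals): Service A can switch to Sports (-4 → 2). Not NE.
(Bundled, Licensed): Service B can switch to Originals (-5 → 3). Not NE.
(Bundled, Sports): Service A can switch to Sports (-5 → 2). Not NE.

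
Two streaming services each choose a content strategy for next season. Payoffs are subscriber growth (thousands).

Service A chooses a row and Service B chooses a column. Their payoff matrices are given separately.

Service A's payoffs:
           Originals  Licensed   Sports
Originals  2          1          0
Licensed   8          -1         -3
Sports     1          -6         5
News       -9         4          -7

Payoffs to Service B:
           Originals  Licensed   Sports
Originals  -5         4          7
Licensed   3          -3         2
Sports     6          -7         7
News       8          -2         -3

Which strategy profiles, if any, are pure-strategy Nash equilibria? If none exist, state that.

The pure Nash equilibria are (Licensed, Originals) and (Sports, Sports).

Service A against Originals: payoffs 2, 8, 1, -9 → best response Licensed.
Service A against Licensed: payoffs 1, -1, -6, 4 → best response News.
Service A against Sports: payoffs 0, -3, 5, -7 → best response Sports.
Service B against Originals: payoffs -5, 4, 7 → best response Sports.
Service B against Licensed: payoffs 3, -3, 2 → best response Originals.
Service B against Sports: payoffs 6, -7, 7 → best response Sports.
Service B against News: payoffs 8, -2, -3 → best response Originals.
Mutual best responses: (Licensed, Originals); (Sports, Sports).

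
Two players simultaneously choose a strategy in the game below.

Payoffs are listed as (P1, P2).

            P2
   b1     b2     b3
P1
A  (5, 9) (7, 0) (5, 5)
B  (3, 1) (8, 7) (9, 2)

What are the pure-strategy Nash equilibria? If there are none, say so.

P1 against b1: payoffs 5, 3 → best response A.
P1 against b2: payoffs 7, 8 → best response B.
P1 against b3: payoffs 5, 9 → best response B.
P2 against A: payoffs 9, 0, 5 → best response b1.
P2 against B: payoffs 1, 7, 2 → best response b2.
Mutual best responses: (A, b1); (B, b2).

The pure Nash equilibria are (A, b1); (B, b2).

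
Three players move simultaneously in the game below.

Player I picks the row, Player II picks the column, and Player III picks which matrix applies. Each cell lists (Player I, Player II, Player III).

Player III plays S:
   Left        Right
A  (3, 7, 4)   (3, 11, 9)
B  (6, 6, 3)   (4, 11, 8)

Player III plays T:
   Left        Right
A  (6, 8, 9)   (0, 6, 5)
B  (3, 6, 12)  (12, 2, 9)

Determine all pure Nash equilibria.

(A, Left, T)

Player I against (Left, S): payoffs 3, 6 → best response B.
Player I against (Left, T): payoffs 6, 3 → best response A.
Player I against (Right, S): payoffs 3, 4 → best response B.
Player I against (Right, T): payoffs 0, 12 → best response B.
Player II against (A, S): payoffs 7, 11 → best response Right.
Player II against (A, T): payoffs 8, 6 → best response Left.
Player II against (B, S): payoffs 6, 11 → best response Right.
Player II against (B, T): payoffs 6, 2 → best response Left.
Player III against (A, Left): payoffs 4, 9 → best response T.
Player III against (A, Right): payoffs 9, 5 → best response S.
Player III against (B, Left): payoffs 3, 12 → best response T.
Player III against (B, Right): payoffs 8, 9 → best response T.
Mutual best responses: (A, Left, T).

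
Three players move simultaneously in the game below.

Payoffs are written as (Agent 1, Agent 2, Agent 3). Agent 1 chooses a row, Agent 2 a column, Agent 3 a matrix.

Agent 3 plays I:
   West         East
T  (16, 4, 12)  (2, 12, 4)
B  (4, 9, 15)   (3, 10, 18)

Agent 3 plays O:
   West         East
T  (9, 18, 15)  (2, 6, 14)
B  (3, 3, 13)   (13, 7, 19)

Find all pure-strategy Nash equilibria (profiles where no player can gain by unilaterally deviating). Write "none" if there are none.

Mark each player's best response to every combination of opponents' strategies; a profile where every player is best-responding is a pure Nash equilibrium.
Agent 1 against (West, I): payoffs 16, 4 → best response T.
Agent 1 against (West, O): payoffs 9, 3 → best response T.
Agent 1 against (East, I): payoffs 2, 3 → best response B.
Agent 1 against (East, O): payoffs 2, 13 → best response B.
Agent 2 against (T, I): payoffs 4, 12 → best response East.
Agent 2 against (T, O): payoffs 18, 6 → best response West.
Agent 2 against (B, I): payoffs 9, 10 → best response East.
Agent 2 against (B, O): payoffs 3, 7 → best response East.
Agent 3 against (T, West): payoffs 12, 15 → best response O.
Agent 3 against (T, East): payoffs 4, 14 → best response O.
Agent 3 against (B, West): payoffs 15, 13 → best response I.
Agent 3 against (B, East): payoffs 18, 19 → best response O.
Mutual best responses: (T, West, O); (B, East, O).

Pure-strategy Nash equilibria: (T, West, O), (B, East, O)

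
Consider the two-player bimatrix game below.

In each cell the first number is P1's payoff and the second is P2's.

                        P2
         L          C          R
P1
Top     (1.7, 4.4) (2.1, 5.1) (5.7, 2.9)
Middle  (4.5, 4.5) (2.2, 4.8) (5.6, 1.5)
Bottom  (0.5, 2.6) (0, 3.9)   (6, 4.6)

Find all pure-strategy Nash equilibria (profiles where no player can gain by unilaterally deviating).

Check each profile: it is a Nash equilibrium iff no player can strictly gain by switching unilaterally.
(Top, L): P1 can switch to Middle (1.7 → 4.5). Not NE.
(Top, C): P1 can switch to Middle (2.1 → 2.2). Not NE.
(Top, R): P1 can switch to Bottom (5.7 → 6). Not NE.
(Middle, L): P2 can switch to C (4.5 → 4.8). Not NE.
(Middle, C): P1 gets 2.2, best alternative 2.1; P2 gets 4.8, best alternative 4.5. No profitable deviation — NE.
(Middle, R): P1 can switch to Top (5.6 → 5.7). Not NE.
(Bottom, L): P1 can switch to Top (0.5 → 1.7). Not NE.
(Bottom, C): P1 can switch to Top (0 → 2.1). Not NE.
(Bottom, R): P1 gets 6, best alternative 5.7; P2 gets 4.6, best alternative 3.9. No profitable deviation — NE.

(Middle, C); (Bottom, R)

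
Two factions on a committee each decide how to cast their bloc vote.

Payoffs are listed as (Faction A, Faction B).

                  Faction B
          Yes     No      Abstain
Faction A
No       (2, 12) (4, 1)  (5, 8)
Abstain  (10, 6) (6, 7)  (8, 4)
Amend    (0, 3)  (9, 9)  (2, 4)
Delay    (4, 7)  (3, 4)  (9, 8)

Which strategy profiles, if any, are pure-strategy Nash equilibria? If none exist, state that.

(Amend, No); (Delay, Abstain)

Faction A against Yes: payoffs 2, 10, 0, 4 → best response Abstain.
Faction A against No: payoffs 4, 6, 9, 3 → best response Amend.
Faction A against Abstain: payoffs 5, 8, 2, 9 → best response Delay.
Faction B against No: payoffs 12, 1, 8 → best response Yes.
Faction B against Abstain: payoffs 6, 7, 4 → best response No.
Faction B against Amend: payoffs 3, 9, 4 → best response No.
Faction B against Delay: payoffs 7, 4, 8 → best response Abstain.
Mutual best responses: (Amend, No); (Delay, Abstain).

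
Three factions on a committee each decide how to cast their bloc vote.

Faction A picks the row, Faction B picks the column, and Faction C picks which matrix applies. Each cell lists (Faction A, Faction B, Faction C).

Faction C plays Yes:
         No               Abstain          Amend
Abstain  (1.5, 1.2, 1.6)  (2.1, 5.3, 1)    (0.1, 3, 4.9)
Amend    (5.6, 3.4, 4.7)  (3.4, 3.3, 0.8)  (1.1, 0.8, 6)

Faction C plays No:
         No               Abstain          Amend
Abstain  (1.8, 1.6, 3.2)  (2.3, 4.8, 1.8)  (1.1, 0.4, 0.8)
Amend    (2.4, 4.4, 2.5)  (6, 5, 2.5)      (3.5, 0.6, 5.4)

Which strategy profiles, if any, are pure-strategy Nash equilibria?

Mark each player's best response to every combination of opponents' strategies; a profile where every player is best-responding is a pure Nash equilibrium.
Faction A against (No, Yes): payoffs 1.5, 5.6 → best response Amend.
Faction A against (No, No): payoffs 1.8, 2.4 → best response Amend.
Faction A against (Abstain, Yes): payoffs 2.1, 3.4 → best response Amend.
Faction A against (Abstain, No): payoffs 2.3, 6 → best response Amend.
Faction A against (Amend, Yes): payoffs 0.1, 1.1 → best response Amend.
Faction A against (Amend, No): payoffs 1.1, 3.5 → best response Amend.
Faction B against (Abstain, Yes): payoffs 1.2, 5.3, 3 → best response Abstain.
Faction B against (Abstain, No): payoffs 1.6, 4.8, 0.4 → best response Abstain.
Faction B against (Amend, Yes): payoffs 3.4, 3.3, 0.8 → best response No.
Faction B against (Amend, No): payoffs 4.4, 5, 0.6 → best response Abstain.
Faction C against (Abstain, No): payoffs 1.6, 3.2 → best response No.
Faction C against (Abstain, Abstain): payoffs 1, 1.8 → best response No.
Faction C against (Abstain, Amend): payoffs 4.9, 0.8 → best response Yes.
Faction C against (Amend, No): payoffs 4.7, 2.5 → best response Yes.
Faction C against (Amend, Abstain): payoffs 0.8, 2.5 → best response No.
Faction C against (Amend, Amend): payoffs 6, 5.4 → best response Yes.
Mutual best responses: (Amend, No, Yes); (Amend, Abstain, No).

(Amend, No, Yes); (Amend, Abstain, No)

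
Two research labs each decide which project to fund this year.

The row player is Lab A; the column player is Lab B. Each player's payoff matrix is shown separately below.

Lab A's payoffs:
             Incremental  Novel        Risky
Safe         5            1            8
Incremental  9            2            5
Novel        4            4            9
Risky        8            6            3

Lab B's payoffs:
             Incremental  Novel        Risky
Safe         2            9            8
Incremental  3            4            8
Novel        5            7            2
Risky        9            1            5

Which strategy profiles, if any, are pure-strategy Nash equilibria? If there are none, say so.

(Safe, Incremental): Lab A can switch to Incremental (5 → 9). Not NE.
(Safe, Novel): Lab A can switch to Incremental (1 → 2). Not NE.
(Safe, Risky): Lab A can switch to Novel (8 → 9). Not NE.
(Incremental, Incremental): Lab B can switch to Novel (3 → 4). Not NE.
(Incremental, Novel): Lab A can switch to Novel (2 → 4). Not NE.
(Incremental, Risky): Lab A can switch to Safe (5 → 8). Not NE.
(Novel, Incremental): Lab A can switch to Safe (4 → 5). Not NE.
(Novel, Novel): Lab A can switch to Risky (4 → 6). Not NE.
(Novel, Risky): Lab B can switch to Incremental (2 → 5). Not NE.
(Risky, Incremental): Lab A can switch to Incremental (8 → 9). Not NE.
(Risky, Novel): Lab B can switch to Incremental (1 → 9). Not NE.
(Risky, Risky): Lab A can switch to Safe (3 → 8). Not NE.

none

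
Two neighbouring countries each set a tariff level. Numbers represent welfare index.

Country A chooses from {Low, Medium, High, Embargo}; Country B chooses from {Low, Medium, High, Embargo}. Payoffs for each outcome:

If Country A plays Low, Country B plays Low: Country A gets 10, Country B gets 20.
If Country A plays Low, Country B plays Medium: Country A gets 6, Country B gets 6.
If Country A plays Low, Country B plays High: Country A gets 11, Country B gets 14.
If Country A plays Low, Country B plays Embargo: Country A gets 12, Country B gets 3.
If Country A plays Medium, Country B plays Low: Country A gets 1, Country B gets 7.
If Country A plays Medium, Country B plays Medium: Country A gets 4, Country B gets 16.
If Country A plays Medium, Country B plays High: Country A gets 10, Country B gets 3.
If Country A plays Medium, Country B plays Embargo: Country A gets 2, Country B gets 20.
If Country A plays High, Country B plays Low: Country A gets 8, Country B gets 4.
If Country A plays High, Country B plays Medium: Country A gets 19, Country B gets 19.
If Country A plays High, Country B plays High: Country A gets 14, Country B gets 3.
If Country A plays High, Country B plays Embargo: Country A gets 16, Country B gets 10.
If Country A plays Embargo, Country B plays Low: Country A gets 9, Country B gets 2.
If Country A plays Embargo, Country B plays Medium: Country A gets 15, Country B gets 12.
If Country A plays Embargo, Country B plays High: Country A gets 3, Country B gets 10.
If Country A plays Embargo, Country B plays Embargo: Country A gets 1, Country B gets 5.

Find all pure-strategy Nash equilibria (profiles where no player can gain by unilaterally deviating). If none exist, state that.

(Low, Low): Country A gets 10, best alternative 9; Country B gets 20, best alternative 14. No profitable deviation — NE.
(Low, Medium): Country A can switch to High (6 → 19). Not NE.
(Low, High): Country A can switch to High (11 → 14). Not NE.
(Low, Embargo): Country A can switch to High (12 → 16). Not NE.
(Medium, Low): Country A can switch to Low (1 → 10). Not NE.
(Medium, Medium): Country A can switch to Low (4 → 6). Not NE.
(Medium, High): Country A can switch to Low (10 → 11). Not NE.
(Medium, Embargo): Country A can switch to Low (2 → 12). Not NE.
(High, Low): Country A can switch to Low (8 → 10). Not NE.
(High, Medium): Country A gets 19, best alternative 15; Country B gets 19, best alternative 10. No profitable deviation — NE.
(High, High): Country B can switch to Low (3 → 4). Not NE.
(High, Embargo): Country B can switch to Medium (10 → 19). Not NE.
(The remaining 4 profiles each have a profitable deviation by the same check.)

(Low, Low) and (High, Medium)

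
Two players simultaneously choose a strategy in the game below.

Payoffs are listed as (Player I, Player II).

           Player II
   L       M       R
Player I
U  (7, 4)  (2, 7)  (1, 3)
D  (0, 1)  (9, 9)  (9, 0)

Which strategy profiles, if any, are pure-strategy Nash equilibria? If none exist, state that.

Pure NE: (D, M)

(U, L): Player II can switch to M (4 → 7). Not NE.
(U, M): Player I can switch to D (2 → 9). Not NE.
(U, R): Player I can switch to D (1 → 9). Not NE.
(D, L): Player I can switch to U (0 → 7). Not NE.
(D, M): Player I gets 9, best alternative 2; Player II gets 9, best alternative 1. No profitable deviation — NE.
(D, R): Player II can switch to L (0 → 1). Not NE.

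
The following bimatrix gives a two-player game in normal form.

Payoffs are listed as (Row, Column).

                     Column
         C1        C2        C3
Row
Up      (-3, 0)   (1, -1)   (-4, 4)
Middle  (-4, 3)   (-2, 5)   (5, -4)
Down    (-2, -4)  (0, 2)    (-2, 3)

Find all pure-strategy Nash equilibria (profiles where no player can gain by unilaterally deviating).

For each player, find the best response to each opponent profile; mutual best responses are the pure NE.
Row against C1: payoffs -3, -4, -2 → best response Down.
Row against C2: payoffs 1, -2, 0 → best response Up.
Row against C3: payoffs -4, 5, -2 → best response Middle.
Column against Up: payoffs 0, -1, 4 → best response C3.
Column against Middle: payoffs 3, 5, -4 → best response C2.
Column against Down: payoffs -4, 2, 3 → best response C3.
No profile is a mutual best response for all players.

There is no pure-strategy Nash equilibrium.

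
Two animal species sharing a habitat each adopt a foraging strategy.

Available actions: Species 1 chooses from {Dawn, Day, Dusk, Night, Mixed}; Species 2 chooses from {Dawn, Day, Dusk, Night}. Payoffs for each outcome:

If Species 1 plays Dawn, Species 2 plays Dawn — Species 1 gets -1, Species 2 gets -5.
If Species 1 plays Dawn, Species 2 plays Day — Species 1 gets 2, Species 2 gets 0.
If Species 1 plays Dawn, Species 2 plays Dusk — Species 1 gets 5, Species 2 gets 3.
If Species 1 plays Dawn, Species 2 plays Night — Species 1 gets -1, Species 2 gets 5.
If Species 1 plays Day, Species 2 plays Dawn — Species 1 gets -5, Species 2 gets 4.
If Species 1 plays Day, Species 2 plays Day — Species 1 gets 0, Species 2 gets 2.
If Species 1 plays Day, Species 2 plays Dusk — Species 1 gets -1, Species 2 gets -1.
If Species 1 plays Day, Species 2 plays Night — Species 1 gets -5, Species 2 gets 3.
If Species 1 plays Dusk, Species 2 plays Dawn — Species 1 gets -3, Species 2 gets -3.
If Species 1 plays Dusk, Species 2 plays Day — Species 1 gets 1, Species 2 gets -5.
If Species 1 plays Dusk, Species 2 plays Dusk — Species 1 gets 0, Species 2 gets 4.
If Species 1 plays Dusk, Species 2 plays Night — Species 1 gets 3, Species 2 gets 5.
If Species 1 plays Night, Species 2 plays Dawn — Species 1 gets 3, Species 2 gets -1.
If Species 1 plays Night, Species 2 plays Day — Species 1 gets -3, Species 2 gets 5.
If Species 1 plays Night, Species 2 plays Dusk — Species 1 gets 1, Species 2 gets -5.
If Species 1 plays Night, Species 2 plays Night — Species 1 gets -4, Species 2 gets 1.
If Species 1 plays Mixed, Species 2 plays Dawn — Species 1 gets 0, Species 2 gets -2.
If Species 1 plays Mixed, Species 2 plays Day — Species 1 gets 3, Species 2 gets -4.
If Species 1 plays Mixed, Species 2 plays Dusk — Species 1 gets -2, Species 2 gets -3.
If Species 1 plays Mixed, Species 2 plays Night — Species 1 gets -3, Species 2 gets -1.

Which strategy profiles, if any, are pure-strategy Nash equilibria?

Species 1 against Dawn: payoffs -1, -5, -3, 3, 0 → best response Night.
Species 1 against Day: payoffs 2, 0, 1, -3, 3 → best response Mixed.
Species 1 against Dusk: payoffs 5, -1, 0, 1, -2 → best response Dawn.
Species 1 against Night: payoffs -1, -5, 3, -4, -3 → best response Dusk.
Species 2 against Dawn: payoffs -5, 0, 3, 5 → best response Night.
Species 2 against Day: payoffs 4, 2, -1, 3 → best response Dawn.
Species 2 against Dusk: payoffs -3, -5, 4, 5 → best response Night.
Species 2 against Night: payoffs -1, 5, -5, 1 → best response Day.
Species 2 against Mixed: payoffs -2, -4, -3, -1 → best response Night.
Mutual best responses: (Dusk, Night).

The unique pure-strategy Nash equilibrium is (Dusk, Night).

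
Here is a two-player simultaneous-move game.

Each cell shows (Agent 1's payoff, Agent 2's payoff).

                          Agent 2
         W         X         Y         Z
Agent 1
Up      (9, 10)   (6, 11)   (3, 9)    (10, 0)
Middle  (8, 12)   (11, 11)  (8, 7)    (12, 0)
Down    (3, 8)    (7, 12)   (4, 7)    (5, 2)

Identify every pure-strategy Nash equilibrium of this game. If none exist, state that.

Agent 1 against W: payoffs 9, 8, 3 → best response Up.
Agent 1 against X: payoffs 6, 11, 7 → best response Middle.
Agent 1 against Y: payoffs 3, 8, 4 → best response Middle.
Agent 1 against Z: payoffs 10, 12, 5 → best response Middle.
Agent 2 against Up: payoffs 10, 11, 9, 0 → best response X.
Agent 2 against Middle: payoffs 12, 11, 7, 0 → best response W.
Agent 2 against Down: payoffs 8, 12, 7, 2 → best response X.
No profile is a mutual best response for all players.

This game has no pure Nash equilibrium.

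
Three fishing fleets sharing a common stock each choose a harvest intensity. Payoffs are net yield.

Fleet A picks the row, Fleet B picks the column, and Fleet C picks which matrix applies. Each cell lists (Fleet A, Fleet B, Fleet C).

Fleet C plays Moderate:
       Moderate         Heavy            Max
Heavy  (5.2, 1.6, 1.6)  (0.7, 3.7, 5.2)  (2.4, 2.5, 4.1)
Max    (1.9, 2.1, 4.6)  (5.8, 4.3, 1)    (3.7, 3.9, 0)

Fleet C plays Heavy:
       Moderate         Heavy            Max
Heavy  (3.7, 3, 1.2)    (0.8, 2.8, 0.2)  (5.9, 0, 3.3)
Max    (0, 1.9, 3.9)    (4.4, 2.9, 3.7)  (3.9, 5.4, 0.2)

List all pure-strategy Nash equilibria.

This game has no pure Nash equilibrium.

Check each profile: it is a Nash equilibrium iff no player can strictly gain by switching unilaterally.
(Heavy, Moderate, Moderate): Fleet B can switch to Heavy (1.6 → 3.7). Not NE.
(Heavy, Moderate, Heavy): Fleet C can switch to Moderate (1.2 → 1.6). Not NE.
(Heavy, Heavy, Moderate): Fleet A can switch to Max (0.7 → 5.8). Not NE.
(Heavy, Heavy, Heavy): Fleet A can switch to Max (0.8 → 4.4). Not NE.
(Heavy, Max, Moderate): Fleet A can switch to Max (2.4 → 3.7). Not NE.
(Heavy, Max, Heavy): Fleet B can switch to Moderate (0 → 3). Not NE.
(Max, Moderate, Moderate): Fleet A can switch to Heavy (1.9 → 5.2). Not NE.
(Max, Moderate, Heavy): Fleet A can switch to Heavy (0 → 3.7). Not NE.
(The remaining 4 profiles each have a profitable deviation by the same check.)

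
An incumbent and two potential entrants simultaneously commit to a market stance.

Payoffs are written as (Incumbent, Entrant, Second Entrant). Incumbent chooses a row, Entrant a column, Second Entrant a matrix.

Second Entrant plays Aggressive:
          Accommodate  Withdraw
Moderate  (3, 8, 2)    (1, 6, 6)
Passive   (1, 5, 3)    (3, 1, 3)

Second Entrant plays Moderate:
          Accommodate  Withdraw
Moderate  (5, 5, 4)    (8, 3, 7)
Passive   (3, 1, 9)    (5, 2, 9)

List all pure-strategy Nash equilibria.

The unique pure-strategy Nash equilibrium is (Moderate, Accommodate, Moderate).

Check each profile: it is a Nash equilibrium iff no player can strictly gain by switching unilaterally.
(Moderate, Accommodate, Aggressive): Second Entrant can switch to Moderate (2 → 4). Not NE.
(Moderate, Accommodate, Moderate): Incumbent gets 5, best alternative 3; Entrant gets 5, best alternative 3; Second Entrant gets 4, best alternative 2. No profitable deviation — NE.
(Moderate, Withdraw, Aggressive): Incumbent can switch to Passive (1 → 3). Not NE.
(Moderate, Withdraw, Moderate): Entrant can switch to Accommodate (3 → 5). Not NE.
(Passive, Accommodate, Aggressive): Incumbent can switch to Moderate (1 → 3). Not NE.
(Passive, Accommodate, Moderate): Incumbent can switch to Moderate (3 → 5). Not NE.
(Passive, Withdraw, Aggressive): Entrant can switch to Accommodate (1 → 5). Not NE.
(Passive, Withdraw, Moderate): Incumbent can switch to Moderate (5 → 8). Not NE.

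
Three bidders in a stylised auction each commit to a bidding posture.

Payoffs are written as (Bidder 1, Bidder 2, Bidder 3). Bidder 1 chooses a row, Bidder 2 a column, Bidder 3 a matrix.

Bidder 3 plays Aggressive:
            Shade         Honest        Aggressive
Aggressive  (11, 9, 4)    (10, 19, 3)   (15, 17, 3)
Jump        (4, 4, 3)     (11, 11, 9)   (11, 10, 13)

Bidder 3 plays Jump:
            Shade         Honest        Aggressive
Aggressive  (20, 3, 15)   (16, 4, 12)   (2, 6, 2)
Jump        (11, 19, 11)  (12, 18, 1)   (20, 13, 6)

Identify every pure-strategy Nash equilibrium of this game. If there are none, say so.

Bidder 1 against (Shade, Aggressive): payoffs 11, 4 → best response Aggressive.
Bidder 1 against (Shade, Jump): payoffs 20, 11 → best response Aggressive.
Bidder 1 against (Honest, Aggressive): payoffs 10, 11 → best response Jump.
Bidder 1 against (Honest, Jump): payoffs 16, 12 → best response Aggressive.
Bidder 1 against (Aggressive, Aggressive): payoffs 15, 11 → best response Aggressive.
Bidder 1 against (Aggressive, Jump): payoffs 2, 20 → best response Jump.
Bidder 2 against (Aggressive, Aggressive): payoffs 9, 19, 17 → best response Honest.
Bidder 2 against (Aggressive, Jump): payoffs 3, 4, 6 → best response Aggressive.
Bidder 2 against (Jump, Aggressive): payoffs 4, 11, 10 → best response Honest.
Bidder 2 against (Jump, Jump): payoffs 19, 18, 13 → best response Shade.
Bidder 3 against (Aggressive, Shade): payoffs 4, 15 → best response Jump.
Bidder 3 against (Aggressive, Honest): payoffs 3, 12 → best response Jump.
Bidder 3 against (Aggressive, Aggressive): payoffs 3, 2 → best response Aggressive.
Bidder 3 against (Jump, Shade): payoffs 3, 11 → best response Jump.
Bidder 3 against (Jump, Honest): payoffs 9, 1 → best response Aggressive.
Bidder 3 against (Jump, Aggressive): payoffs 13, 6 → best response Aggressive.
Mutual best responses: (Jump, Honest, Aggressive).

Pure NE: (Jump, Honest, Aggressive)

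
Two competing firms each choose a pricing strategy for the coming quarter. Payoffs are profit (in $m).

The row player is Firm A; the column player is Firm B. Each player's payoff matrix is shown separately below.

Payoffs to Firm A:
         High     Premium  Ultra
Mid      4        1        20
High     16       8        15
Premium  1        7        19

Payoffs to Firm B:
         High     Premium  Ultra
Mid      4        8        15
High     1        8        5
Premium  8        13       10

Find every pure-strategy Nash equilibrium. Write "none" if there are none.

(Mid, High): Firm A can switch to High (4 → 16). Not NE.
(Mid, Premium): Firm A can switch to High (1 → 8). Not NE.
(Mid, Ultra): Firm A gets 20, best alternative 19; Firm B gets 15, best alternative 8. No profitable deviation — NE.
(High, High): Firm B can switch to Premium (1 → 8). Not NE.
(High, Premium): Firm A gets 8, best alternative 7; Firm B gets 8, best alternative 5. No profitable deviation — NE.
(High, Ultra): Firm A can switch to Mid (15 → 20). Not NE.
(Premium, High): Firm A can switch to Mid (1 → 4). Not NE.
(Premium, Premium): Firm A can switch to High (7 → 8). Not NE.
(Premium, Ultra): Firm A can switch to Mid (19 → 20). Not NE.

Pure-strategy Nash equilibria: (Mid, Ultra) and (High, Premium)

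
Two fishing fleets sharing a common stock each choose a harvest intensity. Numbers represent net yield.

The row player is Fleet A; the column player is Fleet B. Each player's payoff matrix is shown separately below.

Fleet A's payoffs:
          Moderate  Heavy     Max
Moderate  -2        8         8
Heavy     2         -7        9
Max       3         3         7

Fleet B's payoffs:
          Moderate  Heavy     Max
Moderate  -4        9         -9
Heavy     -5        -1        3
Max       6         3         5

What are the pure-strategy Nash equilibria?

Fleet A against Moderate: payoffs -2, 2, 3 → best response Max.
Fleet A against Heavy: payoffs 8, -7, 3 → best response Moderate.
Fleet A against Max: payoffs 8, 9, 7 → best response Heavy.
Fleet B against Moderate: payoffs -4, 9, -9 → best response Heavy.
Fleet B against Heavy: payoffs -5, -1, 3 → best response Max.
Fleet B against Max: payoffs 6, 3, 5 → best response Moderate.
Mutual best responses: (Moderate, Heavy); (Heavy, Max); (Max, Moderate).

Pure-strategy Nash equilibria: (Moderate, Heavy), (Heavy, Max), (Max, Moderate)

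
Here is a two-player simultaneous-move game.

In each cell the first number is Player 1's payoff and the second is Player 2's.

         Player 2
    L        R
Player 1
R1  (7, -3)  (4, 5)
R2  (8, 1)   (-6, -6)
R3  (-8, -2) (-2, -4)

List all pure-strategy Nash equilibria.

Pure-strategy Nash equilibria: (R1, R), (R2, L)

Player 1 against L: payoffs 7, 8, -8 → best response R2.
Player 1 against R: payoffs 4, -6, -2 → best response R1.
Player 2 against R1: payoffs -3, 5 → best response R.
Player 2 against R2: payoffs 1, -6 → best response L.
Player 2 against R3: payoffs -2, -4 → best response L.
Mutual best responses: (R1, R); (R2, L).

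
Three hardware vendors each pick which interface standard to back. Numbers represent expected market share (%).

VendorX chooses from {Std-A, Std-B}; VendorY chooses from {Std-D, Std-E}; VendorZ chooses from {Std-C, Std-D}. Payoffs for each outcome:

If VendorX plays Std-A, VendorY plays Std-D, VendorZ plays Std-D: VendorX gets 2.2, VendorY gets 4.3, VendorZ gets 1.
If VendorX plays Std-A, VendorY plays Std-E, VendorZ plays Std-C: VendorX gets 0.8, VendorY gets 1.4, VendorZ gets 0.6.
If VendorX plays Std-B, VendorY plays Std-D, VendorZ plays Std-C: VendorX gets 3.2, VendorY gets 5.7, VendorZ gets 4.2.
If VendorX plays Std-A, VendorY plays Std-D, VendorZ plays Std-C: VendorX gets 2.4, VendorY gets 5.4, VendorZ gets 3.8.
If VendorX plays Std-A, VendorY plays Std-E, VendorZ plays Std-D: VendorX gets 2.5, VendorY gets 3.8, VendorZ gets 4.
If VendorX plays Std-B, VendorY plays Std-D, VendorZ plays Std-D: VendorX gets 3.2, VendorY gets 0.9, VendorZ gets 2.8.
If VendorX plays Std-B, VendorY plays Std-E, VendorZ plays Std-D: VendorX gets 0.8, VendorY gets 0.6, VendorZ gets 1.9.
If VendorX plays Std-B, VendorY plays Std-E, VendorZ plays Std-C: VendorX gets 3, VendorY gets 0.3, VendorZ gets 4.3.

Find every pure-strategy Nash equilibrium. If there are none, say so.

(Std-B, Std-D, Std-C)

For each strategy profile, look for a profitable unilateral deviation.
(Std-A, Std-D, Std-C): VendorX can switch to Std-B (2.4 → 3.2). Not NE.
(Std-A, Std-D, Std-D): VendorX can switch to Std-B (2.2 → 3.2). Not NE.
(Std-A, Std-E, Std-C): VendorX can switch to Std-B (0.8 → 3). Not NE.
(Std-A, Std-E, Std-D): VendorY can switch to Std-D (3.8 → 4.3). Not NE.
(Std-B, Std-D, Std-C): VendorX gets 3.2, best alternative 2.4; VendorY gets 5.7, best alternative 0.3; VendorZ gets 4.2, best alternative 2.8. No profitable deviation — NE.
(Std-B, Std-D, Std-D): VendorZ can switch to Std-C (2.8 → 4.2). Not NE.
(Std-B, Std-E, Std-C): VendorY can switch to Std-D (0.3 → 5.7). Not NE.
(Std-B, Std-E, Std-D): VendorX can switch to Std-A (0.8 → 2.5). Not NE.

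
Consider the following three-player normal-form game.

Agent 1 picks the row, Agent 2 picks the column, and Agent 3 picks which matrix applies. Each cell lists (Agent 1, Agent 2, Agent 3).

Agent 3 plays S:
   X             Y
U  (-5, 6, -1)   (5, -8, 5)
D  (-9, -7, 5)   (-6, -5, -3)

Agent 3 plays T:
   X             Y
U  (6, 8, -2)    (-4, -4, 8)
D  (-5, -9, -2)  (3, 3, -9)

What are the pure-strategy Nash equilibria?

Pure NE: (U, X, S)

Agent 1 against (X, S): payoffs -5, -9 → best response U.
Agent 1 against (X, T): payoffs 6, -5 → best response U.
Agent 1 against (Y, S): payoffs 5, -6 → best response U.
Agent 1 against (Y, T): payoffs -4, 3 → best response D.
Agent 2 against (U, S): payoffs 6, -8 → best response X.
Agent 2 against (U, T): payoffs 8, -4 → best response X.
Agent 2 against (D, S): payoffs -7, -5 → best response Y.
Agent 2 against (D, T): payoffs -9, 3 → best response Y.
Agent 3 against (U, X): payoffs -1, -2 → best response S.
Agent 3 against (U, Y): payoffs 5, 8 → best response T.
Agent 3 against (D, X): payoffs 5, -2 → best response S.
Agent 3 against (D, Y): payoffs -3, -9 → best response S.
Mutual best responses: (U, X, S).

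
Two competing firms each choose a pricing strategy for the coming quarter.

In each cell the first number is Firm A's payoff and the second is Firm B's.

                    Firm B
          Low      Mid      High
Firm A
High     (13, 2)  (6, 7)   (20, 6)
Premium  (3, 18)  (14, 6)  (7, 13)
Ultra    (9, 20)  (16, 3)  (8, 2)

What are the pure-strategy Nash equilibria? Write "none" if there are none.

No pure-strategy Nash equilibrium.

Firm A against Low: payoffs 13, 3, 9 → best response High.
Firm A against Mid: payoffs 6, 14, 16 → best response Ultra.
Firm A against High: payoffs 20, 7, 8 → best response High.
Firm B against High: payoffs 2, 7, 6 → best response Mid.
Firm B against Premium: payoffs 18, 6, 13 → best response Low.
Firm B against Ultra: payoffs 20, 3, 2 → best response Low.
No profile is a mutual best response for all players.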